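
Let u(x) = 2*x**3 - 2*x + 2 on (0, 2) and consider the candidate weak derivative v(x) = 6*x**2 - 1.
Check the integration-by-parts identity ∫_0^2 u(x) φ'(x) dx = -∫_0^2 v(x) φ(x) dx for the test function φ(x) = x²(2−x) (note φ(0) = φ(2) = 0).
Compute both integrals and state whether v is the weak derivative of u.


LHS = -152/15, RHS = -172/15. No, v is not the weak derivative of u.

u(x) = 2*x**3 - 2*x + 2, classical derivative u'(x) = 6*x**2 - 2.
φ(x) = x²(2−x), so φ'(x) = x*(4 - 3*x).
Note φ(0) = φ(2) = 0, so the boundary term u·φ vanishes.
LHS = ∫_0^2 u(x) φ'(x) dx = ∫_0^2 (-6*x^5 + 8*x^4 + 6*x^3 - 14*x^2 + 8*x) dx. Term by term:
  ∫_0^2 -6*x^5 dx = -64;  ∫_0^2 8*x^4 dx = 256/5;  ∫_0^2 6*x^3 dx = 24;
  ∫_0^2 -14*x^2 dx = -112/3;  ∫_0^2 8*x dx = 16.
Sum: -64 + 256/5 + 24 − 112/3 + 16 = -152/15.
So LHS = -152/15.
∫_0^2 v(x) φ(x) dx = ∫_0^2 (-6*x^5 + 12*x^4 + x^3 - 2*x^2) dx. Term by term:
  ∫_0^2 -6*x^5 dx = -64;  ∫_0^2 12*x^4 dx = 384/5;  ∫_0^2 x^3 dx = 4;
  ∫_0^2 -2*x^2 dx = -16/3.
Sum: -64 + 384/5 + 4 − 16/3 = 172/15.
So RHS = -∫_0^2 v(x) φ(x) dx = -172/15.
LHS − RHS = 4/3 ≠ 0, so the identity fails.
(For a valid weak derivative the identity must hold for EVERY test function, in particular this one. The failure shows v is NOT the weak derivative of u.)
Correct weak derivative would be u'(x) = 6*x**2 - 2.


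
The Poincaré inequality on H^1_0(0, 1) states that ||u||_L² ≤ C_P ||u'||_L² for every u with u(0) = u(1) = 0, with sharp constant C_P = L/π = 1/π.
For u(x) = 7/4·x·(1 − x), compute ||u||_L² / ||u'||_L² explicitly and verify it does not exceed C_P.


||u||_L² / ||u'||_L² = sqrt(10)/10 < C_P = 1/π.

u(x) = 7/4·x·(1 − x), so u'(x) = 7/4 - 7*x/2.
u(x) = 7/4·x·(1 − x) vanishes at x = 0 and x = 1, so u ∈ H^1_0(0, 1). Differentiate via the product rule and integrate the resulting polynomials term by term.
  ∫_0^1 u² dx = ∫_0^1 (49*x^4/16 - 49*x^3/8 + 49*x^2/16) dx. Term by term:
    ∫_0^1 49*x^4/16 dx = 49/80;  ∫_0^1 -49*x^3/8 dx = -49/32;  ∫_0^1 49*x^2/16 dx = 49/48.
  Sum: 49/80 − 49/32 + 49/48 = 49/480.
  ∫_0^1 (u')² dx = ∫_0^1 (49*x^2/4 - 49*x/4 + 49/16) dx. Term by term:
    ∫_0^1 49*x^2/4 dx = 49/12;  ∫_0^1 -49*x/4 dx = -49/8;  ∫_0^1 49/16 dx = 49/16.
  Sum: 49/12 − 49/8 + 49/16 = 49/48.
∫_0^1 u² dx = 49/480, so ||u||_L² = 7*sqrt(30)/120.
∫_0^1 (u')² dx = 49/48, so ||u'||_L² = 7*sqrt(3)/12.
Ratio ||u||_L² / ||u'||_L² = sqrt(10)/10.
Sharp Poincaré constant on H^1_0(0, 1) is C_P = L/π = 1/π, achieved by sin(π·x).
A polynomial bump cannot attain the sharp Poincaré constant (only the first sine eigenfunction does), so the ratio is strictly less than C_P, consistent with ||u||_L² ≤ C_P ||u'||_L².


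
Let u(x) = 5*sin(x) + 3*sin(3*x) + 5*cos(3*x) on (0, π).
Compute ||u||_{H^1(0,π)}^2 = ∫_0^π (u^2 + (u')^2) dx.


||u||_{H^1(0,π)}^2 = 195*π

u'(x) = -15*sin(3*x) + 5*cos(x) + 9*cos(3*x).
Expand u² and (u')² and integrate term by term on (0, π), using: for integers n ≥ 1, ∫_0^π sin²(nx) dx = ∫_0^π cos²(nx) dx = π/2; for n ≠ n', ∫_0^π sin(nx)sin(n'x) dx = ∫_0^π cos(nx)cos(n'x) dx = 0; and by product-to-sum, ∫_0^π sin(nx)cos(n'x) dx = ½∫_0^π [sin((n+n')x) + sin((n−n')x)] dx, which is 0 when n+n' is even and 2n/(n²−n'²) when n+n' is odd (it need not vanish on (0, π)).
  u² squared terms: (3)²·∫sin(3x)² dx = 9·π/2 = 9*π/2;  (5)²·∫cos(3x)² dx = 25·π/2 = 25*π/2;  (5)²·∫sin(x)² dx = 25·π/2 = 25*π/2.
  u² cross terms: 2·(3)·(5)·∫sin(3x)·cos(3x) dx = 30·(0) = 0;  2·(3)·(5)·∫sin(3x)·sin(x) dx = 30·(0) = 0;  2·(5)·(5)·∫cos(3x)·sin(x) dx = 50·(0) = 0.
  So ∫_0^π u² dx = 9*π/2 + 25*π/2 + 25*π/2 + 0 + 0 + 0 = 59*π/2.
  (u')² squared terms: (-15)²·∫sin(3x)² dx = 225·π/2 = 225*π/2;  (5)²·∫cos(x)² dx = 25·π/2 = 25*π/2;  (9)²·∫cos(3x)² dx = 81·π/2 = 81*π/2.
  (u')² cross terms: 2·(-15)·(5)·∫sin(3x)·cos(x) dx = -150·(0) = 0;  2·(-15)·(9)·∫sin(3x)·cos(3x) dx = -270·(0) = 0;  2·(5)·(9)·∫cos(x)·cos(3x) dx = 90·(0) = 0.
  So ∫_0^π (u')² dx = 225*π/2 + 25*π/2 + 81*π/2 + 0 + 0 + 0 = 331*π/2.
||u||_{H^1}^2 = (59*π/2) + (331*π/2) = 195*π.


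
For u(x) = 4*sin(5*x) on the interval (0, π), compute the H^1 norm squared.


||u||_{H^1(0,π)}^2 = 208*π

u'(x) = 20*cos(5*x).
Expand u² and (u')² and integrate term by term on (0, π), using: for integers n ≥ 1, ∫_0^π sin²(nx) dx = ∫_0^π cos²(nx) dx = π/2; for n ≠ n', ∫_0^π sin(nx)sin(n'x) dx = ∫_0^π cos(nx)cos(n'x) dx = 0; and by product-to-sum, ∫_0^π sin(nx)cos(n'x) dx = ½∫_0^π [sin((n+n')x) + sin((n−n')x)] dx, which is 0 when n+n' is even and 2n/(n²−n'²) when n+n' is odd (it need not vanish on (0, π)).
  u² squared terms: (4)²·∫sin(5x)² dx = 16·π/2 = 8*π.
  So ∫_0^π u² dx = 8*π.
  (u')² squared terms: (20)²·∫cos(5x)² dx = 400·π/2 = 200*π.
  So ∫_0^π (u')² dx = 200*π.
||u||_{H^1}^2 = (8*π) + (200*π) = 208*π.


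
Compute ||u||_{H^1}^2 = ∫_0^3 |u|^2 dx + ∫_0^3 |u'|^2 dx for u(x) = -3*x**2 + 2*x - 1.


||u||_{H^1}^2 = 2487/5

The H^1 norm (squared) on an interval (0, L) is
  ||u||_{H^1}^2 = ∫_0^L u(x)^2 dx + ∫_0^L u'(x)^2 dx.
Compute u'(x) = 2 - 6*x.
Then u(x)^2 = 9*x**4 - 12*x**3 + 10*x**2 - 4*x + 1 and u'(x)^2 = 36*x**2 - 24*x + 4.
Integrate each monomial from 0 to 3 using ∫_0^3 c·x^n dx = c·3^(n+1)/(n+1):
  ∫_0^3 u(x)^2 dx = ∫_0^3 (9*x^4 - 12*x^3 + 10*x^2 - 4*x + 1) dx. Term by term:
    ∫_0^3 9*x^4 dx = 2187/5;  ∫_0^3 -12*x^3 dx = -243;  ∫_0^3 10*x^2 dx = 90;
    ∫_0^3 -4*x dx = -18;  ∫_0^3 1 dx = 3.
  Sum: 2187/5 − 243 + 90 − 18 + 3 = 1347/5.
  ∫_0^3 u'(x)^2 dx = ∫_0^3 (36*x^2 - 24*x + 4) dx. Term by term:
    ∫_0^3 36*x^2 dx = 324;  ∫_0^3 -24*x dx = -108;  ∫_0^3 4 dx = 12.
  Sum: 324 − 108 + 12 = 228.
Adding: ||u||_{H^1}^2 = 1347/5 + 228 = 2487/5.


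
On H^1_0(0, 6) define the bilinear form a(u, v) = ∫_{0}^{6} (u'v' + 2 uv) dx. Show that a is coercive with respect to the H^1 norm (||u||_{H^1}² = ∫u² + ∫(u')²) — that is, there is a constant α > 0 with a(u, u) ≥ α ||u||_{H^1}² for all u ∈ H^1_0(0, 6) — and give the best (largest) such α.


α = 1

Coercivity of a(·,·) on H^1_0(0, 6) means a(u, u) ≥ α ||u||_{H^1}² for every u ∈ H^1_0.
The interval has length L = 6, and Poincaré/coercivity depend only on L. Here a(u, u) = ∫(u')² + (2)·∫u².
Here c = 2 ≥ 1, so a(u,u) = ∫(u')² + c∫u² ≥ ∫(u')² + ∫u² = ||u||_{H^1}², i.e. α = 1 works. No larger α is possible: a(u,u) ≥ α||u||_{H^1}² means (1−α)∫(u')² ≥ (α−c)∫u², and for the modes u_n = sin(nπ(x−x₀)/L) (x₀ the left endpoint) one has ∫u_n²/∫(u_n')² = (L/(nπ))² → 0, so a(u_n,u_n)/||u_n||_{H^1}² → 1. Hence the optimal constant is α = 1.
Therefore α = 1.


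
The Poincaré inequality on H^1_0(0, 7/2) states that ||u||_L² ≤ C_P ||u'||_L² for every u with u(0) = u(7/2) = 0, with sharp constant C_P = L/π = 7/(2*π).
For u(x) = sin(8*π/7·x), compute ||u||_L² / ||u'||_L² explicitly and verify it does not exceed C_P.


||u||_L² / ||u'||_L² = 7/(8*π) < C_P = 7/(2*π).

u(x) = sin(8*π/7·x), so u'(x) = 8*π*cos(8*π*x/7)/7.
Writing u(x) = A·sin(kπx/L) with A = 1 and k = 4, use ∫_0^L sin²(kπx/L) dx = L/2 and ∫_0^L cos²(kπx/L) dx = L/2.
u² = 1·sin²(8*π/7·x) and (u')² = 64*π^2/49·cos²(8*π/7·x), and each of sin², cos² integrates to L/2 = 7/4 over (0, 7/2).
∫_0^7/2 u² dx = 7/4, so ||u||_L² = sqrt(7)/2.
∫_0^7/2 (u')² dx = 16*π^2/7, so ||u'||_L² = 4*sqrt(7)*π/7.
Ratio ||u||_L² / ||u'||_L² = 7/(8*π).
Sharp Poincaré constant on H^1_0(0, 7/2) is C_P = L/π = 7/(2*π), achieved by sin(2*π/7·x).
This is the k = 4 harmonic; the ratio L/(kπ) is strictly less than C_P = L/π, consistent with the sharp inequality ||u||_L² ≤ C_P ||u'||_L².


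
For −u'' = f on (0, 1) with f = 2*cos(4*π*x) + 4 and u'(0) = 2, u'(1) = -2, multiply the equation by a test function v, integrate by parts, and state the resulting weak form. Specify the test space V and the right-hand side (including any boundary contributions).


V = H^1(0, 1) (v unrestricted at boundary; u is determined up to an additive constant); weak form: ∫_0^1 u'v' dx = ∫_0^1 (2*cos(4*π*x) + 4) v dx − 2·v(1) − 2·v(0) for all v ∈ V.

Multiply both sides by a test function v and integrate from 0 to 1:
  ∫_0^1 −u''(x) v(x) dx = ∫_0^1 f(x) v(x) dx.
Integrate the LHS by parts once:
  ∫_0^1 −u'' v dx = −[u'(x) v(x)]_0^1 + ∫_0^1 u'(x) v'(x) dx.
Thus ∫_0^1 u'(x) v'(x) dx = ∫_0^1 f(x) v(x) dx + [u'(x) v(x)]_0^1.
Choose V so that boundary terms are either known or forced to vanish.
u has inhomogeneous Neumann u'(0) = 2, u'(1) = -2. [u' v]_0^1 = (-2)·v(1) − (2)·v(0) = − 2·v(1) − 2·v(0). Take V = H^1(0, 1); boundary term becomes part of RHS.
Weak formulation: find u (satisfying any essential BC) such that ∫_0^1 u'(x) v'(x) dx = ∫_0^1 f v dx − 2·v(1) − 2·v(0) for all v ∈ V (Neumann data are natural BCs: they enter the RHS as boundary terms).
Substituting f(x) = 2*cos(4*π*x) + 4, the right-hand side is ∫_0^1 (2*cos(4*π*x) + 4) v dx − 2·v(1) − 2·v(0).
Compatibility check (pure Neumann): taking v ≡ 1 ∈ V gives 0 = ∫_0^1 f dx + (-2) − (2), i.e. ∫_0^1 f dx must equal u'(0) − u'(1) = 4. Indeed ∫_0^1 (2*cos(4*π*x) + 4) dx = 4, so the data are compatible. The solution is then unique only up to an additive constant (fix it e.g. by requiring ∫_0^1 u dx = 0).


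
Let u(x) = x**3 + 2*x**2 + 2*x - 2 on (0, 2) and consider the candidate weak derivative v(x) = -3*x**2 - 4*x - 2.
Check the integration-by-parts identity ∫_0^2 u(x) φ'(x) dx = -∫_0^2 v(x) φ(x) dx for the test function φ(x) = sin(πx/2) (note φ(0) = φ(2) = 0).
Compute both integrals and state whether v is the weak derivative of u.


LHS = -48/π + 96/π^3, RHS = -96/π^3 + 48/π. No, v is not the weak derivative of u.

u(x) = x**3 + 2*x**2 + 2*x - 2, classical derivative u'(x) = 3*x**2 + 4*x + 2.
φ(x) = sin(πx/2), so φ'(x) = π*cos(π*x/2)/2.
Note φ(0) = φ(2) = 0, so the boundary term u·φ vanishes.
LHS = ∫_0^2 u(x) φ'(x) dx = ∫_0^2 (π*x^3*cos(π*x/2)/2 + π*x^2*cos(π*x/2) + π*x*cos(π*x/2) - π*cos(π*x/2)) dx. Term by term:
  ∫_0^2 -π*cos(π*x/2) dx = 0;  ∫_0^2 π*x*cos(π*x/2) dx = -8/π;  ∫_0^2 π*x^2*cos(π*x/2) dx = -16/π;
  ∫_0^2 π*x^3*cos(π*x/2)/2 dx = -24/π + 96/π^3.
Sum: 0 − 8/π − 16/π + -24/π + 96/π^3 = -48/π + 96/π^3.
So LHS = -48/π + 96/π^3.
∫_0^2 v(x) φ(x) dx = ∫_0^2 (-3*x^2*sin(π*x/2) - 4*x*sin(π*x/2) - 2*sin(π*x/2)) dx. Term by term:
  ∫_0^2 -2*sin(π*x/2) dx = -8/π;  ∫_0^2 -4*x*sin(π*x/2) dx = -16/π;  ∫_0^2 -3*x^2*sin(π*x/2) dx = -24/π + 96/π^3.
Sum: -8/π − 16/π + -24/π + 96/π^3 = -48/π + 96/π^3.
So RHS = -∫_0^2 v(x) φ(x) dx = -96/π^3 + 48/π.
LHS − RHS = -96/π + 192/π^3 ≠ 0, so the identity fails.
(For a valid weak derivative the identity must hold for EVERY test function, in particular this one. The failure shows v is NOT the weak derivative of u.)
Correct weak derivative would be u'(x) = 3*x**2 + 4*x + 2.


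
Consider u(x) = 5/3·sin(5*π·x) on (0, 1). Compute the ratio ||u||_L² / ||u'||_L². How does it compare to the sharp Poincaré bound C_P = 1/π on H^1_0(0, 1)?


||u||_L² / ||u'||_L² = 1/(5*π) < C_P = 1/π.

u(x) = 5/3·sin(5*π·x), so u'(x) = 25*π*cos(5*π*x)/3.
Writing u(x) = A·sin(kπx/L) with A = 5/3 and k = 5, use ∫_0^L sin²(kπx/L) dx = L/2 and ∫_0^L cos²(kπx/L) dx = L/2.
u² = 25/9·sin²(5*π·x) and (u')² = 625*π^2/9·cos²(5*π·x), and each of sin², cos² integrates to L/2 = 1/2 over (0, 1).
∫_0^1 u² dx = 25/18, so ||u||_L² = 5*sqrt(2)/6.
∫_0^1 (u')² dx = 625*π^2/18, so ||u'||_L² = 25*sqrt(2)*π/6.
Ratio ||u||_L² / ||u'||_L² = 1/(5*π).
Sharp Poincaré constant on H^1_0(0, 1) is C_P = L/π = 1/π, achieved by sin(π·x).
This is the k = 5 harmonic; the ratio L/(kπ) is strictly less than C_P = L/π, consistent with the sharp inequality ||u||_L² ≤ C_P ||u'||_L².


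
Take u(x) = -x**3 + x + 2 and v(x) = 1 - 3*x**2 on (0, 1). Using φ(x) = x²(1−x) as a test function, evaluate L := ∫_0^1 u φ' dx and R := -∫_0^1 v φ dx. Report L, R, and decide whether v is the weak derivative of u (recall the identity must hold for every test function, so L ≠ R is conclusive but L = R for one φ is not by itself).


LHS = 1/60, RHS = 1/60. Yes, v = u' weakly.

u(x) = -x**3 + x + 2, classical derivative u'(x) = 1 - 3*x**2.
φ(x) = x²(1−x), so φ'(x) = x*(2 - 3*x).
Note φ(0) = φ(1) = 0, so the boundary term u·φ vanishes.
LHS = ∫_0^1 u(x) φ'(x) dx = ∫_0^1 (3*x^5 - 2*x^4 - 3*x^3 - 4*x^2 + 4*x) dx. Term by term:
  ∫_0^1 3*x^5 dx = 1/2;  ∫_0^1 -2*x^4 dx = -2/5;  ∫_0^1 -3*x^3 dx = -3/4;
  ∫_0^1 -4*x^2 dx = -4/3;  ∫_0^1 4*x dx = 2.
Sum: 1/2 − 2/5 − 3/4 − 4/3 + 2 = 1/60.
So LHS = 1/60.
∫_0^1 v(x) φ(x) dx = ∫_0^1 (3*x^5 - 3*x^4 - x^3 + x^2) dx. Term by term:
  ∫_0^1 3*x^5 dx = 1/2;  ∫_0^1 -3*x^4 dx = -3/5;  ∫_0^1 -x^3 dx = -1/4;
  ∫_0^1 x^2 dx = 1/3.
Sum: 1/2 − 3/5 − 1/4 + 1/3 = -1/60.
So RHS = -∫_0^1 v(x) φ(x) dx = 1/60.
LHS = RHS, so the identity holds for this test φ.
Moreover u is smooth here and v(x) = u'(x) = 1 - 3*x**2 pointwise, so the identity holds for every test function. Hence v is the weak derivative of u.


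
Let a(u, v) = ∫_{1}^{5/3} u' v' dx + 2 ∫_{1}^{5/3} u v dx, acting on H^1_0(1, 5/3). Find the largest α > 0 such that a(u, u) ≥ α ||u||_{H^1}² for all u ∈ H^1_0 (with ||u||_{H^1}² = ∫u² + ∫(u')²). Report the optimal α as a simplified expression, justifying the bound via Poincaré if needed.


α = 1

Coercivity of a(·,·) on H^1_0(1, 5/3) means a(u, u) ≥ α ||u||_{H^1}² for every u ∈ H^1_0.
The interval has length L = 2/3, and Poincaré/coercivity depend only on L. Here a(u, u) = ∫(u')² + (2)·∫u².
Here c = 2 ≥ 1, so a(u,u) = ∫(u')² + c∫u² ≥ ∫(u')² + ∫u² = ||u||_{H^1}², i.e. α = 1 works. No larger α is possible: a(u,u) ≥ α||u||_{H^1}² means (1−α)∫(u')² ≥ (α−c)∫u², and for the modes u_n = sin(nπ(x−x₀)/L) (x₀ the left endpoint) one has ∫u_n²/∫(u_n')² = (L/(nπ))² → 0, so a(u_n,u_n)/||u_n||_{H^1}² → 1. Hence the optimal constant is α = 1.
Therefore α = 1.


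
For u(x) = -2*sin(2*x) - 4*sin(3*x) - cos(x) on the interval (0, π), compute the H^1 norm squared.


||u||_{H^1(0,π)}^2 = 32/3 + 91*π

u'(x) = sin(x) - 4*cos(2*x) - 12*cos(3*x).
Expand u² and (u')² and integrate term by term on (0, π), using: for integers n ≥ 1, ∫_0^π sin²(nx) dx = ∫_0^π cos²(nx) dx = π/2; for n ≠ n', ∫_0^π sin(nx)sin(n'x) dx = ∫_0^π cos(nx)cos(n'x) dx = 0; and by product-to-sum, ∫_0^π sin(nx)cos(n'x) dx = ½∫_0^π [sin((n+n')x) + sin((n−n')x)] dx, which is 0 when n+n' is even and 2n/(n²−n'²) when n+n' is odd (it need not vanish on (0, π)).
  u² squared terms: (-1)²·∫cos(x)² dx = 1·π/2 = π/2;  (-4)²·∫sin(3x)² dx = 16·π/2 = 8*π;  (-2)²·∫sin(2x)² dx = 4·π/2 = 2*π.
  u² cross terms: 2·(-1)·(-4)·∫cos(x)·sin(3x) dx = 8·(0) = 0;  2·(-1)·(-2)·∫cos(x)·sin(2x) dx = 4·(4/3) = 16/3;  2·(-4)·(-2)·∫sin(3x)·sin(2x) dx = 16·(0) = 0.
  So ∫_0^π u² dx = π/2 + 8*π + 2*π + 0 + 16/3 + 0 = 16/3 + 21*π/2.
  (u')² squared terms: (-12)²·∫cos(3x)² dx = 144·π/2 = 72*π;  (-4)²·∫cos(2x)² dx = 16·π/2 = 8*π;  (1)²·∫sin(x)² dx = 1·π/2 = π/2.
  (u')² cross terms: 2·(-12)·(-4)·∫cos(3x)·cos(2x) dx = 96·(0) = 0;  2·(-12)·(1)·∫cos(3x)·sin(x) dx = -24·(0) = 0;  2·(-4)·(1)·∫cos(2x)·sin(x) dx = -8·(-2/3) = 16/3.
  So ∫_0^π (u')² dx = 72*π + 8*π + π/2 + 0 + 0 + 16/3 = 16/3 + 161*π/2.
||u||_{H^1}^2 = (16/3 + 21*π/2) + (16/3 + 161*π/2) = 32/3 + 91*π.


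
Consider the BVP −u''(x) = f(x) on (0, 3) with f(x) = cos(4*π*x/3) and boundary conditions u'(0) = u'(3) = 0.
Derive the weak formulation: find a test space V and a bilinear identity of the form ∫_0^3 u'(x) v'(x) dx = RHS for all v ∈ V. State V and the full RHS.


V = H^1(0, 3) (no boundary constraint on v; u is determined up to an additive constant); weak form: ∫_0^3 u'v' dx = ∫_0^3 (cos(4*π*x/3)) v dx for all v ∈ V.

Multiply both sides by a test function v and integrate from 0 to 3:
  ∫_0^3 −u''(x) v(x) dx = ∫_0^3 f(x) v(x) dx.
Integrate the LHS by parts once:
  ∫_0^3 −u'' v dx = −[u'(x) v(x)]_0^3 + ∫_0^3 u'(x) v'(x) dx.
Thus ∫_0^3 u'(x) v'(x) dx = ∫_0^3 f(x) v(x) dx + [u'(x) v(x)]_0^3.
Choose V so that boundary terms are either known or forced to vanish.
u has homogeneous Neumann: u'(0) = u'(3) = 0. So [u' v]_0^3 = 0·v(3) − 0·v(0) = 0 for any v; take V = H^1(0, 3).
Weak formulation: find u (satisfying any essential BC) such that ∫_0^3 u'(x) v'(x) dx = ∫_0^3 f v dx for all v ∈ V (homogeneous Neumann, so boundary terms vanish).
Substituting f(x) = cos(4*π*x/3), the right-hand side is ∫_0^3 (cos(4*π*x/3)) v dx.
Compatibility check (pure Neumann): taking v ≡ 1 ∈ V gives 0 = ∫_0^3 f dx + (0) − (0), i.e. ∫_0^3 f dx must equal u'(0) − u'(3) = 0. Indeed ∫_0^3 (cos(4*π*x/3)) dx = 0, so the data are compatible. The solution is then unique only up to an additive constant (fix it e.g. by requiring ∫_0^3 u dx = 0).


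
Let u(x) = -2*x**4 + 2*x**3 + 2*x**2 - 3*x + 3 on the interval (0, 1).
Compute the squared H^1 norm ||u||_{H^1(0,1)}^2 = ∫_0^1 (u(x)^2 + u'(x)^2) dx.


||u||_{H^1}^2 = 2231/315

The H^1 norm (squared) on an interval (0, L) is
  ||u||_{H^1}^2 = ∫_0^L u(x)^2 dx + ∫_0^L u'(x)^2 dx.
Compute u'(x) = -8*x**3 + 6*x**2 + 4*x - 3.
Then u(x)^2 = 4*x**8 - 8*x**7 - 4*x**6 + 20*x**5 - 20*x**4 + 21*x**2 - 18*x + 9 and u'(x)^2 = 64*x**6 - 96*x**5 - 28*x**4 + 96*x**3 - 20*x**2 - 24*x + 9.
Integrate each monomial from 0 to 1 using ∫_0^1 c·x^n dx = c·1^(n+1)/(n+1):
  ∫_0^1 u(x)^2 dx = ∫_0^1 (4*x^8 - 8*x^7 - 4*x^6 + 20*x^5 - 20*x^4 + 21*x^2 - 18*x + 9) dx. Term by term:
    ∫_0^1 4*x^8 dx = 4/9;  ∫_0^1 -8*x^7 dx = -1;  ∫_0^1 -4*x^6 dx = -4/7;
    ∫_0^1 20*x^5 dx = 10/3;  ∫_0^1 -20*x^4 dx = -4;  ∫_0^1 21*x^2 dx = 7;
    ∫_0^1 -18*x dx = -9;  ∫_0^1 9 dx = 9.
  Sum: 4/9 − 1 − 4/7 + 10/3 − 4 + 7 − 9 + 9 = 328/63.
  ∫_0^1 u'(x)^2 dx = ∫_0^1 (64*x^6 - 96*x^5 - 28*x^4 + 96*x^3 - 20*x^2 - 24*x + 9) dx. Term by term:
    ∫_0^1 64*x^6 dx = 64/7;  ∫_0^1 -96*x^5 dx = -16;  ∫_0^1 -28*x^4 dx = -28/5;
    ∫_0^1 96*x^3 dx = 24;  ∫_0^1 -20*x^2 dx = -20/3;  ∫_0^1 -24*x dx = -12;
    ∫_0^1 9 dx = 9.
  Sum: 64/7 − 16 − 28/5 + 24 − 20/3 − 12 + 9 = 197/105.
Adding: ||u||_{H^1}^2 = 328/63 + 197/105 = 2231/315.


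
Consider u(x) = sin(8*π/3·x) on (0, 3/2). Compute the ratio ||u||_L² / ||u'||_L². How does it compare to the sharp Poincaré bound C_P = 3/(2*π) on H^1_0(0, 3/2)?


||u||_L² / ||u'||_L² = 3/(8*π) < C_P = 3/(2*π).

u(x) = sin(8*π/3·x), so u'(x) = 8*π*cos(8*π*x/3)/3.
Writing u(x) = A·sin(kπx/L) with A = 1 and k = 4, use ∫_0^L sin²(kπx/L) dx = L/2 and ∫_0^L cos²(kπx/L) dx = L/2.
u² = 1·sin²(8*π/3·x) and (u')² = 64*π^2/9·cos²(8*π/3·x), and each of sin², cos² integrates to L/2 = 3/4 over (0, 3/2).
∫_0^3/2 u² dx = 3/4, so ||u||_L² = sqrt(3)/2.
∫_0^3/2 (u')² dx = 16*π^2/3, so ||u'||_L² = 4*sqrt(3)*π/3.
Ratio ||u||_L² / ||u'||_L² = 3/(8*π).
Sharp Poincaré constant on H^1_0(0, 3/2) is C_P = L/π = 3/(2*π), achieved by sin(2*π/3·x).
This is the k = 4 harmonic; the ratio L/(kπ) is strictly less than C_P = L/π, consistent with the sharp inequality ||u||_L² ≤ C_P ||u'||_L².


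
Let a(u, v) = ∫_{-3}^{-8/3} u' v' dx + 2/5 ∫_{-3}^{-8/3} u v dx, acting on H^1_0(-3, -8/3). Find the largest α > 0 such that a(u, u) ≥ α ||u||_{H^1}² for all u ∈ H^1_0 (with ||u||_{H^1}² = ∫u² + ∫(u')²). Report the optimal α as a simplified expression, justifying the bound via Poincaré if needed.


α = (2 + 45*π^2)/(5*(1 + 9*π^2))

Coercivity of a(·,·) on H^1_0(-3, -8/3) means a(u, u) ≥ α ||u||_{H^1}² for every u ∈ H^1_0.
The interval has length L = 1/3, and Poincaré/coercivity depend only on L. Here a(u, u) = ∫(u')² + (2/5)·∫u².
Here 0 < c = 2/5 < 1. The condition a(u,u) ≥ α||u||_{H^1}² reads (1−α)∫(u')² ≥ (α−c)∫u². Any admissible α is ≤ 1 (rapidly oscillating u have ∫u²/∫(u')² → 0), and α = 1 would force 0 ≥ (1−c)∫u², impossible since c < 1; so 1−α > 0. By the sharp Poincaré inequality on H^1_0 of an interval of length L, ∫(u')² ≥ (π/L)²∫u² with equality for the first sine mode sin(π(x−x₀)/L) (x₀ the left endpoint), so the inequality holds for all u iff (1−α)(π/L)² ≥ α − c, i.e. α ≤ ((π/L)² + c)/((π/L)² + 1) = (1 + c(L/π)²)/(1 + (L/π)²). With (π/L)² = 9*π^2 and c = 2/5, the largest admissible constant is α = ((π/L)² + c)/((π/L)² + 1).
Simplifying, α = (2 + 45*π^2)/(5*(1 + 9*π^2)).


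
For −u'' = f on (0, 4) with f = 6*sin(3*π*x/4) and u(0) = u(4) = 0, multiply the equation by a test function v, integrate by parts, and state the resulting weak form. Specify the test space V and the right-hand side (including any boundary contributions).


V = H^1_0(0, 4) (so v(0) = v(4) = 0); weak form: ∫_0^4 u'v' dx = ∫_0^4 (6*sin(3*π*x/4)) v dx for all v ∈ V.

Multiply both sides by a test function v and integrate from 0 to 4:
  ∫_0^4 −u''(x) v(x) dx = ∫_0^4 f(x) v(x) dx.
Integrate the LHS by parts once:
  ∫_0^4 −u'' v dx = −[u'(x) v(x)]_0^4 + ∫_0^4 u'(x) v'(x) dx.
Thus ∫_0^4 u'(x) v'(x) dx = ∫_0^4 f(x) v(x) dx + [u'(x) v(x)]_0^4.
Choose V so that boundary terms are either known or forced to vanish.
u is Dirichlet: u(0) = u(4) = 0. Let V = H^1_0(0, 4); then v(0) = v(4) = 0, and [u' v]_0^4 = 0.
Weak formulation: find u (satisfying any essential BC) such that ∫_0^4 u'(x) v'(x) dx = ∫_0^4 f v dx for all v ∈ V.
Substituting f(x) = 6*sin(3*π*x/4), the right-hand side is ∫_0^4 (6*sin(3*π*x/4)) v dx.


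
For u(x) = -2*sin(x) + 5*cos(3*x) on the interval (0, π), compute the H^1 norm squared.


||u||_{H^1(0,π)}^2 = 129*π

u'(x) = -15*sin(3*x) - 2*cos(x).
Expand u² and (u')² and integrate term by term on (0, π), using: for integers n ≥ 1, ∫_0^π sin²(nx) dx = ∫_0^π cos²(nx) dx = π/2; for n ≠ n', ∫_0^π sin(nx)sin(n'x) dx = ∫_0^π cos(nx)cos(n'x) dx = 0; and by product-to-sum, ∫_0^π sin(nx)cos(n'x) dx = ½∫_0^π [sin((n+n')x) + sin((n−n')x)] dx, which is 0 when n+n' is even and 2n/(n²−n'²) when n+n' is odd (it need not vanish on (0, π)).
  u² squared terms: (-2)²·∫sin(x)² dx = 4·π/2 = 2*π;  (5)²·∫cos(3x)² dx = 25·π/2 = 25*π/2.
  u² cross terms: 2·(-2)·(5)·∫sin(x)·cos(3x) dx = -20·(0) = 0.
  So ∫_0^π u² dx = 2*π + 25*π/2 + 0 = 29*π/2.
  (u')² squared terms: (-15)²·∫sin(3x)² dx = 225·π/2 = 225*π/2;  (-2)²·∫cos(x)² dx = 4·π/2 = 2*π.
  (u')² cross terms: 2·(-15)·(-2)·∫sin(3x)·cos(x) dx = 60·(0) = 0.
  So ∫_0^π (u')² dx = 225*π/2 + 2*π + 0 = 229*π/2.
||u||_{H^1}^2 = (29*π/2) + (229*π/2) = 129*π.


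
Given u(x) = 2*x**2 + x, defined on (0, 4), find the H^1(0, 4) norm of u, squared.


||u||_{H^1}^2 = 22588/15

The H^1 norm (squared) on an interval (0, L) is
  ||u||_{H^1}^2 = ∫_0^L u(x)^2 dx + ∫_0^L u'(x)^2 dx.
Compute u'(x) = 4*x + 1.
Then u(x)^2 = 4*x**4 + 4*x**3 + x**2 and u'(x)^2 = 16*x**2 + 8*x + 1.
Integrate each monomial from 0 to 4 using ∫_0^4 c·x^n dx = c·4^(n+1)/(n+1):
  ∫_0^4 u(x)^2 dx = ∫_0^4 (4*x^4 + 4*x^3 + x^2) dx. Term by term:
    ∫_0^4 4*x^4 dx = 4096/5;  ∫_0^4 4*x^3 dx = 256;  ∫_0^4 x^2 dx = 64/3.
  Sum: 4096/5 + 256 + 64/3 = 16448/15.
  ∫_0^4 u'(x)^2 dx = ∫_0^4 (16*x^2 + 8*x + 1) dx. Term by term:
    ∫_0^4 16*x^2 dx = 1024/3;  ∫_0^4 8*x dx = 64;  ∫_0^4 1 dx = 4.
  Sum: 1024/3 + 64 + 4 = 1228/3.
Adding: ||u||_{H^1}^2 = 16448/15 + 1228/3 = 22588/15.


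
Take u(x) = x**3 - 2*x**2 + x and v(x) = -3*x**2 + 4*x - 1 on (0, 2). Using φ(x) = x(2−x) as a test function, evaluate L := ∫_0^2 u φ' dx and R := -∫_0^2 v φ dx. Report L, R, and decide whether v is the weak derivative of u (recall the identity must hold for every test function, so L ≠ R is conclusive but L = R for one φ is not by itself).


LHS = -4/5, RHS = 4/5. No, v is not the weak derivative of u.

u(x) = x**3 - 2*x**2 + x, classical derivative u'(x) = 3*x**2 - 4*x + 1.
φ(x) = x(2−x), so φ'(x) = 2 - 2*x.
Note φ(0) = φ(2) = 0, so the boundary term u·φ vanishes.
LHS = ∫_0^2 u(x) φ'(x) dx = ∫_0^2 (-2*x^4 + 6*x^3 - 6*x^2 + 2*x) dx. Term by term:
  ∫_0^2 -2*x^4 dx = -64/5;  ∫_0^2 6*x^3 dx = 24;  ∫_0^2 -6*x^2 dx = -16;
  ∫_0^2 2*x dx = 4.
Sum: -64/5 + 24 − 16 + 4 = -4/5.
So LHS = -4/5.
∫_0^2 v(x) φ(x) dx = ∫_0^2 (3*x^4 - 10*x^3 + 9*x^2 - 2*x) dx. Term by term:
  ∫_0^2 3*x^4 dx = 96/5;  ∫_0^2 -10*x^3 dx = -40;  ∫_0^2 9*x^2 dx = 24;
  ∫_0^2 -2*x dx = -4.
Sum: 96/5 − 40 + 24 − 4 = -4/5.
So RHS = -∫_0^2 v(x) φ(x) dx = 4/5.
LHS − RHS = -8/5 ≠ 0, so the identity fails.
(For a valid weak derivative the identity must hold for EVERY test function, in particular this one. The failure shows v is NOT the weak derivative of u.)
Correct weak derivative would be u'(x) = 3*x**2 - 4*x + 1.


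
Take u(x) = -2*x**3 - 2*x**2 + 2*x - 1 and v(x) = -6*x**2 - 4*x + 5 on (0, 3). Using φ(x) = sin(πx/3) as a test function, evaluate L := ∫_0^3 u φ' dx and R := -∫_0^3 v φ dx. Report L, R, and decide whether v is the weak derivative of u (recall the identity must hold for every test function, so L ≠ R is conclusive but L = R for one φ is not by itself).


LHS = -648/π^3 + 186/π, RHS = -648/π^3 + 168/π. No, v is not the weak derivative of u.

u(x) = -2*x**3 - 2*x**2 + 2*x - 1, classical derivative u'(x) = -6*x**2 - 4*x + 2.
φ(x) = sin(πx/3), so φ'(x) = π*cos(π*x/3)/3.
Note φ(0) = φ(3) = 0, so the boundary term u·φ vanishes.
LHS = ∫_0^3 u(x) φ'(x) dx = ∫_0^3 (-2*π*x^3*cos(π*x/3)/3 - 2*π*x^2*cos(π*x/3)/3 + 2*π*x*cos(π*x/3)/3 - π*cos(π*x/3)/3) dx. Term by term:
  ∫_0^3 -π*cos(π*x/3)/3 dx = 0;  ∫_0^3 -2*π*x^2*cos(π*x/3)/3 dx = 36/π;  ∫_0^3 -2*π*x^3*cos(π*x/3)/3 dx = -648/π^3 + 162/π;
  ∫_0^3 2*π*x*cos(π*x/3)/3 dx = -12/π.
Sum: 0 + 36/π + -648/π^3 + 162/π − 12/π = -648/π^3 + 186/π.
So LHS = -648/π^3 + 186/π.
∫_0^3 v(x) φ(x) dx = ∫_0^3 (-6*x^2*sin(π*x/3) - 4*x*sin(π*x/3) + 5*sin(π*x/3)) dx. Term by term:
  ∫_0^3 5*sin(π*x/3) dx = 30/π;  ∫_0^3 -6*x^2*sin(π*x/3) dx = -162/π + 648/π^3;  ∫_0^3 -4*x*sin(π*x/3) dx = -36/π.
Sum: 30/π + -162/π + 648/π^3 − 36/π = -168/π + 648/π^3.
So RHS = -∫_0^3 v(x) φ(x) dx = -648/π^3 + 168/π.
LHS − RHS = 18/π ≠ 0, so the identity fails.
(For a valid weak derivative the identity must hold for EVERY test function, in particular this one. The failure shows v is NOT the weak derivative of u.)
Correct weak derivative would be u'(x) = -6*x**2 - 4*x + 2.


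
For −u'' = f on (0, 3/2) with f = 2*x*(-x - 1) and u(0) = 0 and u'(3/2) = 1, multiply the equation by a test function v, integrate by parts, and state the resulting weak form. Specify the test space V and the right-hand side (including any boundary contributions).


V = {v ∈ H^1(0, 3/2) : v(0) = 0} (test functions vanish at x = 0 where u is specified); weak form: ∫_0^3/2 u'v' dx = ∫_0^3/2 (2*x*(-x - 1)) v dx + v(3/2) for all v ∈ V.

Multiply both sides by a test function v and integrate from 0 to 3/2:
  ∫_0^3/2 −u''(x) v(x) dx = ∫_0^3/2 f(x) v(x) dx.
Integrate the LHS by parts once:
  ∫_0^3/2 −u'' v dx = −[u'(x) v(x)]_0^3/2 + ∫_0^3/2 u'(x) v'(x) dx.
Thus ∫_0^3/2 u'(x) v'(x) dx = ∫_0^3/2 f(x) v(x) dx + [u'(x) v(x)]_0^3/2.
Choose V so that boundary terms are either known or forced to vanish.
Mixed BC: u(0) = 0 (Dirichlet) and u'(3/2) = 1 (Neumann). Define V = {v ∈ H^1(0, 3/2) : v(0) = 0}. Then [u' v]_0^3/2 = u'(3/2)·v(3/2) − u'(0)·0 = v(3/2).
Weak formulation: find u (satisfying any essential BC) such that ∫_0^3/2 u'(x) v'(x) dx = ∫_0^3/2 f v dx + v(3/2) for all v ∈ V (Dirichlet at 0 absorbed into V; Neumann datum at x = 3/2 contributes the boundary term).
Substituting f(x) = 2*x*(-x - 1), the right-hand side is ∫_0^3/2 (2*x*(-x - 1)) v dx + v(3/2).


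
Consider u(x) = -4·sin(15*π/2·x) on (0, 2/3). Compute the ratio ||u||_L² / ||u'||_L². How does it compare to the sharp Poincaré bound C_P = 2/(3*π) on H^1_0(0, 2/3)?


||u||_L² / ||u'||_L² = 2/(15*π) < C_P = 2/(3*π).

u(x) = -4·sin(15*π/2·x), so u'(x) = -30*π*cos(15*π*x/2).
Writing u(x) = A·sin(kπx/L) with A = -4 and k = 5, use ∫_0^L sin²(kπx/L) dx = L/2 and ∫_0^L cos²(kπx/L) dx = L/2.
u² = 16·sin²(15*π/2·x) and (u')² = 900*π^2·cos²(15*π/2·x), and each of sin², cos² integrates to L/2 = 1/3 over (0, 2/3).
∫_0^2/3 u² dx = 16/3, so ||u||_L² = 4*sqrt(3)/3.
∫_0^2/3 (u')² dx = 300*π^2, so ||u'||_L² = 10*sqrt(3)*π.
Ratio ||u||_L² / ||u'||_L² = 2/(15*π).
Sharp Poincaré constant on H^1_0(0, 2/3) is C_P = L/π = 2/(3*π), achieved by sin(3*π/2·x).
This is the k = 5 harmonic; the ratio L/(kπ) is strictly less than C_P = L/π, consistent with the sharp inequality ||u||_L² ≤ C_P ||u'||_L².


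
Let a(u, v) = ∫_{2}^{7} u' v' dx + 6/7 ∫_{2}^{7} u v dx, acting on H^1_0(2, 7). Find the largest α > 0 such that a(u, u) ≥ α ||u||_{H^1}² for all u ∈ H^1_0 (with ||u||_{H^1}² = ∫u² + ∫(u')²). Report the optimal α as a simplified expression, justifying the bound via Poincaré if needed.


α = (π^2 + 150/7)/(π^2 + 25)

Coercivity of a(·,·) on H^1_0(2, 7) means a(u, u) ≥ α ||u||_{H^1}² for every u ∈ H^1_0.
The interval has length L = 5, and Poincaré/coercivity depend only on L. Here a(u, u) = ∫(u')² + (6/7)·∫u².
Here 0 < c = 6/7 < 1. The condition a(u,u) ≥ α||u||_{H^1}² reads (1−α)∫(u')² ≥ (α−c)∫u². Any admissible α is ≤ 1 (rapidly oscillating u have ∫u²/∫(u')² → 0), and α = 1 would force 0 ≥ (1−c)∫u², impossible since c < 1; so 1−α > 0. By the sharp Poincaré inequality on H^1_0 of an interval of length L, ∫(u')² ≥ (π/L)²∫u² with equality for the first sine mode sin(π(x−x₀)/L) (x₀ the left endpoint), so the inequality holds for all u iff (1−α)(π/L)² ≥ α − c, i.e. α ≤ ((π/L)² + c)/((π/L)² + 1) = (1 + c(L/π)²)/(1 + (L/π)²). With (π/L)² = π^2/25 and c = 6/7, the largest admissible constant is α = ((π/L)² + c)/((π/L)² + 1).
Simplifying, α = (π^2 + 150/7)/(π^2 + 25).


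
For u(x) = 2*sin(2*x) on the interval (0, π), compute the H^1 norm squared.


||u||_{H^1(0,π)}^2 = 10*π

u'(x) = 4*cos(2*x).
Expand u² and (u')² and integrate term by term on (0, π), using: for integers n ≥ 1, ∫_0^π sin²(nx) dx = ∫_0^π cos²(nx) dx = π/2; for n ≠ n', ∫_0^π sin(nx)sin(n'x) dx = ∫_0^π cos(nx)cos(n'x) dx = 0; and by product-to-sum, ∫_0^π sin(nx)cos(n'x) dx = ½∫_0^π [sin((n+n')x) + sin((n−n')x)] dx, which is 0 when n+n' is even and 2n/(n²−n'²) when n+n' is odd (it need not vanish on (0, π)).
  u² squared terms: (2)²·∫sin(2x)² dx = 4·π/2 = 2*π.
  So ∫_0^π u² dx = 2*π.
  (u')² squared terms: (4)²·∫cos(2x)² dx = 16·π/2 = 8*π.
  So ∫_0^π (u')² dx = 8*π.
||u||_{H^1}^2 = (2*π) + (8*π) = 10*π.


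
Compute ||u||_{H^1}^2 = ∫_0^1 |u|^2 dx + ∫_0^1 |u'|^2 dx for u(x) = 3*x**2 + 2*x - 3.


||u||_{H^1}^2 = 467/15

The H^1 norm (squared) on an interval (0, L) is
  ||u||_{H^1}^2 = ∫_0^L u(x)^2 dx + ∫_0^L u'(x)^2 dx.
Compute u'(x) = 6*x + 2.
Then u(x)^2 = 9*x**4 + 12*x**3 - 14*x**2 - 12*x + 9 and u'(x)^2 = 36*x**2 + 24*x + 4.
Integrate each monomial from 0 to 1 using ∫_0^1 c·x^n dx = c·1^(n+1)/(n+1):
  ∫_0^1 u(x)^2 dx = ∫_0^1 (9*x^4 + 12*x^3 - 14*x^2 - 12*x + 9) dx. Term by term:
    ∫_0^1 9*x^4 dx = 9/5;  ∫_0^1 12*x^3 dx = 3;  ∫_0^1 -14*x^2 dx = -14/3;
    ∫_0^1 -12*x dx = -6;  ∫_0^1 9 dx = 9.
  Sum: 9/5 + 3 − 14/3 − 6 + 9 = 47/15.
  ∫_0^1 u'(x)^2 dx = ∫_0^1 (36*x^2 + 24*x + 4) dx. Term by term:
    ∫_0^1 36*x^2 dx = 12;  ∫_0^1 24*x dx = 12;  ∫_0^1 4 dx = 4.
  Sum: 12 + 12 + 4 = 28.
Adding: ||u||_{H^1}^2 = 47/15 + 28 = 467/15.


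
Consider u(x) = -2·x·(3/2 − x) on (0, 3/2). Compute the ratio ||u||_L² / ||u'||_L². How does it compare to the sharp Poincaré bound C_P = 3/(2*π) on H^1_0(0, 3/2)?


||u||_L² / ||u'||_L² = 3*sqrt(10)/20 < C_P = 3/(2*π).

u(x) = -2·x·(3/2 − x), so u'(x) = 4*x - 3.
u(x) = -2·x·(3/2 − x) vanishes at x = 0 and x = 3/2, so u ∈ H^1_0(0, 3/2). Differentiate via the product rule and integrate the resulting polynomials term by term.
  ∫_0^3/2 u² dx = ∫_0^3/2 (4*x^4 - 12*x^3 + 9*x^2) dx. Term by term:
    ∫_0^3/2 4*x^4 dx = 243/40;  ∫_0^3/2 -12*x^3 dx = -243/16;  ∫_0^3/2 9*x^2 dx = 81/8.
  Sum: 243/40 − 243/16 + 81/8 = 81/80.
  ∫_0^3/2 (u')² dx = ∫_0^3/2 (16*x^2 - 24*x + 9) dx. Term by term:
    ∫_0^3/2 16*x^2 dx = 18;  ∫_0^3/2 -24*x dx = -27;  ∫_0^3/2 9 dx = 27/2.
  Sum: 18 − 27 + 27/2 = 9/2.
∫_0^3/2 u² dx = 81/80, so ||u||_L² = 9*sqrt(5)/20.
∫_0^3/2 (u')² dx = 9/2, so ||u'||_L² = 3*sqrt(2)/2.
Ratio ||u||_L² / ||u'||_L² = 3*sqrt(10)/20.
Sharp Poincaré constant on H^1_0(0, 3/2) is C_P = L/π = 3/(2*π), achieved by sin(2*π/3·x).
A polynomial bump cannot attain the sharp Poincaré constant (only the first sine eigenfunction does), so the ratio is strictly less than C_P, consistent with ||u||_L² ≤ C_P ||u'||_L².


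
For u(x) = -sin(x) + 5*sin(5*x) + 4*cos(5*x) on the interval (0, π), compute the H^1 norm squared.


||u||_{H^1(0,π)}^2 = 534*π

u'(x) = -20*sin(5*x) - cos(x) + 25*cos(5*x).
Expand u² and (u')² and integrate term by term on (0, π), using: for integers n ≥ 1, ∫_0^π sin²(nx) dx = ∫_0^π cos²(nx) dx = π/2; for n ≠ n', ∫_0^π sin(nx)sin(n'x) dx = ∫_0^π cos(nx)cos(n'x) dx = 0; and by product-to-sum, ∫_0^π sin(nx)cos(n'x) dx = ½∫_0^π [sin((n+n')x) + sin((n−n')x)] dx, which is 0 when n+n' is even and 2n/(n²−n'²) when n+n' is odd (it need not vanish on (0, π)).
  u² squared terms: (-1)²·∫sin(x)² dx = 1·π/2 = π/2;  (4)²·∫cos(5x)² dx = 16·π/2 = 8*π;  (5)²·∫sin(5x)² dx = 25·π/2 = 25*π/2.
  u² cross terms: 2·(-1)·(4)·∫sin(x)·cos(5x) dx = -8·(0) = 0;  2·(-1)·(5)·∫sin(x)·sin(5x) dx = -10·(0) = 0;  2·(4)·(5)·∫cos(5x)·sin(5x) dx = 40·(0) = 0.
  So ∫_0^π u² dx = π/2 + 8*π + 25*π/2 + 0 + 0 + 0 = 21*π.
  (u')² squared terms: (-1)²·∫cos(x)² dx = 1·π/2 = π/2;  (-20)²·∫sin(5x)² dx = 400·π/2 = 200*π;  (25)²·∫cos(5x)² dx = 625·π/2 = 625*π/2.
  (u')² cross terms: 2·(-1)·(-20)·∫cos(x)·sin(5x) dx = 40·(0) = 0;  2·(-1)·(25)·∫cos(x)·cos(5x) dx = -50·(0) = 0;  2·(-20)·(25)·∫sin(5x)·cos(5x) dx = -1000·(0) = 0.
  So ∫_0^π (u')² dx = π/2 + 200*π + 625*π/2 + 0 + 0 + 0 = 513*π.
||u||_{H^1}^2 = (21*π) + (513*π) = 534*π.


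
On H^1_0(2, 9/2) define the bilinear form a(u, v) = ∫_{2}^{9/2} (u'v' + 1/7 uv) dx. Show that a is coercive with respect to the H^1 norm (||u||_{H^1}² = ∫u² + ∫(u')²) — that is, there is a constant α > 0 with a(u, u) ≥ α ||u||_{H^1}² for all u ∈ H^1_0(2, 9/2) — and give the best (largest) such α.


α = (25 + 28*π^2)/(7*(25 + 4*π^2))

Coercivity of a(·,·) on H^1_0(2, 9/2) means a(u, u) ≥ α ||u||_{H^1}² for every u ∈ H^1_0.
The interval has length L = 5/2, and Poincaré/coercivity depend only on L. Here a(u, u) = ∫(u')² + (1/7)·∫u².
Here 0 < c = 1/7 < 1. The condition a(u,u) ≥ α||u||_{H^1}² reads (1−α)∫(u')² ≥ (α−c)∫u². Any admissible α is ≤ 1 (rapidly oscillating u have ∫u²/∫(u')² → 0), and α = 1 would force 0 ≥ (1−c)∫u², impossible since c < 1; so 1−α > 0. By the sharp Poincaré inequality on H^1_0 of an interval of length L, ∫(u')² ≥ (π/L)²∫u² with equality for the first sine mode sin(π(x−x₀)/L) (x₀ the left endpoint), so the inequality holds for all u iff (1−α)(π/L)² ≥ α − c, i.e. α ≤ ((π/L)² + c)/((π/L)² + 1) = (1 + c(L/π)²)/(1 + (L/π)²). With (π/L)² = 4*π^2/25 and c = 1/7, the largest admissible constant is α = ((π/L)² + c)/((π/L)² + 1).
Simplifying, α = (25 + 28*π^2)/(7*(25 + 4*π^2)).


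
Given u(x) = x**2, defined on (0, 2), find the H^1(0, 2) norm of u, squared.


||u||_{H^1}^2 = 256/15

The H^1 norm (squared) on an interval (0, L) is
  ||u||_{H^1}^2 = ∫_0^L u(x)^2 dx + ∫_0^L u'(x)^2 dx.
Compute u'(x) = 2*x.
Then u(x)^2 = x**4 and u'(x)^2 = 4*x**2.
Integrate each monomial from 0 to 2 using ∫_0^2 c·x^n dx = c·2^(n+1)/(n+1):
  ∫_0^2 u(x)^2 dx = ∫_0^2 (x^4) dx. Term by term:
    ∫_0^2 x^4 dx = 32/5.
  ∫_0^2 u'(x)^2 dx = ∫_0^2 (4*x^2) dx. Term by term:
    ∫_0^2 4*x^2 dx = 32/3.
Adding: ||u||_{H^1}^2 = 32/5 + 32/3 = 256/15.


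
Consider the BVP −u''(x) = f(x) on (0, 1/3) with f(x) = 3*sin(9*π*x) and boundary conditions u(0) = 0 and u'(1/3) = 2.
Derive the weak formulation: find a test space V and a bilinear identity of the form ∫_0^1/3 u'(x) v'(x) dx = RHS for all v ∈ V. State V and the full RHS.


V = {v ∈ H^1(0, 1/3) : v(0) = 0} (test functions vanish at x = 0 where u is specified); weak form: ∫_0^1/3 u'v' dx = ∫_0^1/3 (3*sin(9*π*x)) v dx + 2·v(1/3) for all v ∈ V.

Multiply both sides by a test function v and integrate from 0 to 1/3:
  ∫_0^1/3 −u''(x) v(x) dx = ∫_0^1/3 f(x) v(x) dx.
Integrate the LHS by parts once:
  ∫_0^1/3 −u'' v dx = −[u'(x) v(x)]_0^1/3 + ∫_0^1/3 u'(x) v'(x) dx.
Thus ∫_0^1/3 u'(x) v'(x) dx = ∫_0^1/3 f(x) v(x) dx + [u'(x) v(x)]_0^1/3.
Choose V so that boundary terms are either known or forced to vanish.
Mixed BC: u(0) = 0 (Dirichlet) and u'(1/3) = 2 (Neumann). Define V = {v ∈ H^1(0, 1/3) : v(0) = 0}. Then [u' v]_0^1/3 = u'(1/3)·v(1/3) − u'(0)·0 = 2·v(1/3).
Weak formulation: find u (satisfying any essential BC) such that ∫_0^1/3 u'(x) v'(x) dx = ∫_0^1/3 f v dx + 2·v(1/3) for all v ∈ V (Dirichlet at 0 absorbed into V; Neumann datum at x = 1/3 contributes the boundary term).
Substituting f(x) = 3*sin(9*π*x), the right-hand side is ∫_0^1/3 (3*sin(9*π*x)) v dx + 2·v(1/3).


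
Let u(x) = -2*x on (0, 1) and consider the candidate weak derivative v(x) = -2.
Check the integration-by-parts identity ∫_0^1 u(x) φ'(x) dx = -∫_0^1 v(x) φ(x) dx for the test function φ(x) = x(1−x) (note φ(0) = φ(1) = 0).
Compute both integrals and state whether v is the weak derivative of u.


LHS = 1/3, RHS = 1/3. Yes, v = u' weakly.

u(x) = -2*x, classical derivative u'(x) = -2.
φ(x) = x(1−x), so φ'(x) = 1 - 2*x.
Note φ(0) = φ(1) = 0, so the boundary term u·φ vanishes.
LHS = ∫_0^1 u(x) φ'(x) dx = ∫_0^1 (4*x^2 - 2*x) dx. Term by term:
  ∫_0^1 4*x^2 dx = 4/3;  ∫_0^1 -2*x dx = -1.
Sum: 4/3 − 1 = 1/3.
So LHS = 1/3.
∫_0^1 v(x) φ(x) dx = ∫_0^1 (2*x^2 - 2*x) dx. Term by term:
  ∫_0^1 2*x^2 dx = 2/3;  ∫_0^1 -2*x dx = -1.
Sum: 2/3 − 1 = -1/3.
So RHS = -∫_0^1 v(x) φ(x) dx = 1/3.
LHS = RHS, so the identity holds for this test φ.
Moreover u is smooth here and v(x) = u'(x) = -2 pointwise, so the identity holds for every test function. Hence v is the weak derivative of u.


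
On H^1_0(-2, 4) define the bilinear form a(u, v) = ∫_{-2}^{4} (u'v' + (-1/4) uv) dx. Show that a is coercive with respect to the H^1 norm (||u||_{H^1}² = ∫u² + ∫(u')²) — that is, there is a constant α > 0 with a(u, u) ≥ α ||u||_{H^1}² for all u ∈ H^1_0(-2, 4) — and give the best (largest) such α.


α = (-9 + π^2)/(π^2 + 36)

Coercivity of a(·,·) on H^1_0(-2, 4) means a(u, u) ≥ α ||u||_{H^1}² for every u ∈ H^1_0.
The interval has length L = 6, and Poincaré/coercivity depend only on L. Here a(u, u) = ∫(u')² + (-1/4)·∫u².
Here c = -1/4 < 0 with |c| < (π/L)² = π^2/36, so coercivity still holds. The condition a(u,u) ≥ α||u||_{H^1}² reads (1−α)∫(u')² ≥ (α−c)∫u². Any admissible α is ≤ 1 (rapidly oscillating u have ∫u²/∫(u')² → 0), and α = 1 would force 0 ≥ (1−c)∫u², impossible since c < 1; so 1−α > 0. By the sharp Poincaré inequality on H^1_0 of an interval of length L, ∫(u')² ≥ (π/L)²∫u² with equality for the first sine mode sin(π(x−x₀)/L) (x₀ the left endpoint), so the inequality holds for all u iff (1−α)(π/L)² ≥ α − c, i.e. α ≤ ((π/L)² + c)/((π/L)² + 1) = (1 + c(L/π)²)/(1 + (L/π)²). (Direct route, valid since c ≤ 0: Poincaré gives c∫u² ≥ c(L/π)²∫(u')², so a(u,u) ≥ (1 + c(L/π)²)∫(u')², while ||u||_{H^1}² ≤ (1 + (L/π)²)∫(u')²; dividing yields the same α.) With (π/L)² = π^2/36 and c = -1/4, the largest admissible constant is α = ((π/L)² + c)/((π/L)² + 1).
Simplifying, α = (-9 + π^2)/(π^2 + 36).
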